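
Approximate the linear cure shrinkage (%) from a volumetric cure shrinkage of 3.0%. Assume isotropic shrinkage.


Linear shrinkage ≈ vol_shrink/3 = 3.0/3 = 1.0%

1.0%


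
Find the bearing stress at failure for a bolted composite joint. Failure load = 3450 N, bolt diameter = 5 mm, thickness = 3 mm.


sigma_br = F/(d*h) = 3450/(5*3) = 230.0 MPa

230.0 MPa


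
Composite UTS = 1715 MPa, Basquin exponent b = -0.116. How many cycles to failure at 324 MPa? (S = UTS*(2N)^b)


N = 0.5 * (S/UTS)^(1/b) = 0.5 * (324/1715)^(1/-0.116) = 866817.9282 cycles

866817.9282 cycles


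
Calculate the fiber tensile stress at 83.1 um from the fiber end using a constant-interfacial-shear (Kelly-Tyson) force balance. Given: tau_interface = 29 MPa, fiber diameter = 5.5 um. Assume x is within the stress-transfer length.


Force balance: sigma_f * (pi*d^2/4) = tau * (pi*d) * x  ->  sigma_f = 4 * tau * x / d
sigma_f = 4 * 29 * 83.1 / 5.5 = 1752.7 MPa

1752.7 MPa


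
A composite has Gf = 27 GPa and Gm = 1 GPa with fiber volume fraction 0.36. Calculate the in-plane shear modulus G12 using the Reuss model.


1/G12 = Vf/Gf + (1-Vf)/Gm = 0.36/27 + 0.64/1
G12 = 1.53 GPa

1.53 GPa


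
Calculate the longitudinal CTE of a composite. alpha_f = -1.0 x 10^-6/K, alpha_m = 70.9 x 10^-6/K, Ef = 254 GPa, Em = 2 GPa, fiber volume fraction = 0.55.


E1 = Ef*Vf + Em*(1-Vf) = 140.6
alpha_1 = (alpha_f*Ef*Vf + alpha_m*Em*(1-Vf))/E1 = -0.54 x 10^-6/K

-0.54 x 10^-6/K


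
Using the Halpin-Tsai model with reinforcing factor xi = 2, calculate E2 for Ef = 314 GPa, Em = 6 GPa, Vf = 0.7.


eta = (Ef/Em - 1)/(Ef/Em + xi) = (52.3333 - 1)/(52.3333 + 2) = 0.9448
E2 = Em*(1+xi*eta*Vf)/(1-eta*Vf) = 41.15 GPa

41.15 GPa


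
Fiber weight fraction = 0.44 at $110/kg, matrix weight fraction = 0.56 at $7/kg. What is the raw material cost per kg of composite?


Cost = cost_f*Wf + cost_m*Wm = 110*0.44 + 7*0.56 = $52.32/kg

$52.32/kg


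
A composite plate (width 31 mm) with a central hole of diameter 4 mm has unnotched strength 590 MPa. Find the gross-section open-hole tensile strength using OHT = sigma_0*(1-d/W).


OHT = sigma_0*(1-d/W) = 590*(1-4/31) = 513.9 MPa

513.9 MPa


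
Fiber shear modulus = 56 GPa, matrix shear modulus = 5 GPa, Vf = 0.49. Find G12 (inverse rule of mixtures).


1/G12 = Vf/Gf + (1-Vf)/Gm = 0.49/56 + 0.51/5
G12 = 9.03 GPa

9.03 GPa


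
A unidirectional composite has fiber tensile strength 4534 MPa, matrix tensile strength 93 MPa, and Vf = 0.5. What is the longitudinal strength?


sigma_1 = sigma_f*Vf + sigma_m*(1-Vf) = 4534*0.5 + 93*0.5 = 2313.5 MPa

2313.5 MPa


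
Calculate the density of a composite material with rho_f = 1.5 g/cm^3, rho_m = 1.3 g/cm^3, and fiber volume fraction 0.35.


rho_c = rho_f*Vf + rho_m*(1-Vf) = 1.5*0.35 + 1.3*0.65 = 1.37 g/cm^3

1.37 g/cm^3


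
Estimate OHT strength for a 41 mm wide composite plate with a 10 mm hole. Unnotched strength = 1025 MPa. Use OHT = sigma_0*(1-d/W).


OHT = sigma_0*(1-d/W) = 1025*(1-10/41) = 775.0 MPa

775.0 MPa


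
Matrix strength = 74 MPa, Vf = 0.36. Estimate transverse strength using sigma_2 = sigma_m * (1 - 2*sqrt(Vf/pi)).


factor = 1 - 2*sqrt(0.36/pi) = 0.323
sigma_2 = 74 * 0.323 = 23.9 MPa

23.9 MPa


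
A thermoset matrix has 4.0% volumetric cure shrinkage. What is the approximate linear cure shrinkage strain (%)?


Linear shrinkage ≈ vol_shrink/3 = 4.0/3 = 1.333%

1.333%


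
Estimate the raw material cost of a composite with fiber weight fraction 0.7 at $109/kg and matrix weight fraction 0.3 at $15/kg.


Cost = cost_f*Wf + cost_m*Wm = 109*0.7 + 15*0.3 = $80.8/kg

$80.8/kg


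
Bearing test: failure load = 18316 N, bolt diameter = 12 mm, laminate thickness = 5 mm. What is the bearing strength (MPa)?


sigma_br = F/(d*h) = 18316/(12*5) = 305.3 MPa

305.3 MPa


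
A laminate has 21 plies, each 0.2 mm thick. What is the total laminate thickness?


h = n * t_ply = 21 * 0.2 = 4.2 mm

4.2 mm


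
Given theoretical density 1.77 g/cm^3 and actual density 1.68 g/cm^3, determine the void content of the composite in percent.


Void% = (rho_theo - rho_actual)/rho_theo * 100 = (1.77 - 1.68)/1.77 * 100 = 5.08%

5.08%


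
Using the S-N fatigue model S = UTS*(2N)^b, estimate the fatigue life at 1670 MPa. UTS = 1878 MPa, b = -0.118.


N = 0.5 * (S/UTS)^(1/b) = 0.5 * (1670/1878)^(1/-0.118) = 1.3521 cycles

1.3521 cycles


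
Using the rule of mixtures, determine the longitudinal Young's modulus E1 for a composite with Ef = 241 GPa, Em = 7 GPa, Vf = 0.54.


E1 = Ef*Vf + Em*(1-Vf) = 241*0.54 + 7*0.46 = 133.36 GPa

133.36 GPa


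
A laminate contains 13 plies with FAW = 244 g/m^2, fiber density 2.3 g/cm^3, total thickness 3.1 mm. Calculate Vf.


Vf = n * FAW / (rho_f * h * 1000) = 13 * 244 / (2.3 * 3.1 * 1000) = 0.4449

0.4449


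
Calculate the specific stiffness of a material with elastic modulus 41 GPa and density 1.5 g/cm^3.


Specific stiffness = E/rho = 41/1.5 = 27.3 GPa/(g/cm^3)

27.3 GPa/(g/cm^3)


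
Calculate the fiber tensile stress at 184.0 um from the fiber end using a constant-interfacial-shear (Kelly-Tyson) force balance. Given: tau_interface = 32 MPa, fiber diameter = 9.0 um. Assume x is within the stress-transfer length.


Force balance: sigma_f * (pi*d^2/4) = tau * (pi*d) * x  ->  sigma_f = 4 * tau * x / d
sigma_f = 4 * 32 * 184.0 / 9.0 = 2616.9 MPa

2616.9 MPa


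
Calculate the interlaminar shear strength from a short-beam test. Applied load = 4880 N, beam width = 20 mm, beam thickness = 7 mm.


ILSS = 3F/(4bh) = 3*4880/(4*20*7) = 26.14 MPa

26.14 MPa


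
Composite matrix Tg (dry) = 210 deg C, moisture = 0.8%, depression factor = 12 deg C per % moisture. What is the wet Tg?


Tg_wet = Tg_dry - k*moisture = 210 - 12*0.8 = 200.4 deg C

200.4 deg C


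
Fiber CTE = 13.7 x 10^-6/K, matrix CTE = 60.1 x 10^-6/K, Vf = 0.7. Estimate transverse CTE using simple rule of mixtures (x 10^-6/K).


alpha_2 = alpha_f*Vf + alpha_m*(1-Vf) = 13.7*0.7 + 60.1*0.3 = 27.6 x 10^-6/K

27.6 x 10^-6/K


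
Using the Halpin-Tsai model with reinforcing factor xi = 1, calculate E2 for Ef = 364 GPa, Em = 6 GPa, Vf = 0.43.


eta = (Ef/Em - 1)/(Ef/Em + xi) = (60.6667 - 1)/(60.6667 + 1) = 0.9676
E2 = Em*(1+xi*eta*Vf)/(1-eta*Vf) = 14.55 GPa

14.55 GPa


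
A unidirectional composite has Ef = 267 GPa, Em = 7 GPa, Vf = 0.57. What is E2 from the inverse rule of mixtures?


1/E2 = Vf/Ef + (1-Vf)/Em = 0.57/267 + 0.43/7
E2 = 15.73 GPa

15.73 GPa


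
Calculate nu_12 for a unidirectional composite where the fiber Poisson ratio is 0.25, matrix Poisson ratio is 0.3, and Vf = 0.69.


nu_12 = nu_f*Vf + nu_m*(1-Vf) = 0.25*0.69 + 0.3*0.31 = 0.2655

0.2655


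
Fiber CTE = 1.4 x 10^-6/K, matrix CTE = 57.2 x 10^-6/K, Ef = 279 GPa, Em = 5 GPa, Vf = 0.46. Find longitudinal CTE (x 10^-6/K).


E1 = Ef*Vf + Em*(1-Vf) = 131.04
alpha_1 = (alpha_f*Ef*Vf + alpha_m*Em*(1-Vf))/E1 = 2.55 x 10^-6/K

2.55 x 10^-6/K


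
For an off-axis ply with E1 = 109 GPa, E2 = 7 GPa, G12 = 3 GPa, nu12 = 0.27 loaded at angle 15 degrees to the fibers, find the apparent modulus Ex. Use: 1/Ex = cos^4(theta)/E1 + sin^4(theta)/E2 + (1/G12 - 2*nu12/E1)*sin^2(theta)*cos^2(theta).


cos^4(15) = 0.870513, sin^4(15) = 0.004487, sin^2(15)*cos^2(15) = 0.0625
1/G12 - 2*nu12/E1 = 1/3 - 2*0.27/109 = 0.328379 GPa^-1
1/Ex = 0.870513/109 + 0.004487/7 + 0.328379*0.0625 = 0.0291511 GPa^-1
Ex = 34.3 GPa

34.3 GPa


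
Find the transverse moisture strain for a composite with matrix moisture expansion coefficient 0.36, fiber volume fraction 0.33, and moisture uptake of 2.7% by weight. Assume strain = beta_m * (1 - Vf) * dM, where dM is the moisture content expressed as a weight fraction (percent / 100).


dM = 2.7/100 = 0.027
strain = beta_m * (1-Vf) * dM = 0.36 * 0.67 * 0.027 = 0.0065124

0.0065124


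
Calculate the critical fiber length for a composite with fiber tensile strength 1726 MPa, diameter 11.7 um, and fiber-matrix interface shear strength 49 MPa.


Lc = sigma_f * d / (2 * tau_i) = 1726 * 11.7 / (2 * 49) = 206.1 um

206.1 um


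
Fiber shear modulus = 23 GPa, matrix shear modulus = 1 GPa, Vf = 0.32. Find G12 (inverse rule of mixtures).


1/G12 = Vf/Gf + (1-Vf)/Gm = 0.32/23 + 0.68/1
G12 = 1.44 GPa

1.44 GPa


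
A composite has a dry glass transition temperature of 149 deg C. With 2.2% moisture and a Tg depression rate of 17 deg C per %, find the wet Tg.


Tg_wet = Tg_dry - k*moisture = 149 - 17*2.2 = 111.6 deg C

111.6 deg C


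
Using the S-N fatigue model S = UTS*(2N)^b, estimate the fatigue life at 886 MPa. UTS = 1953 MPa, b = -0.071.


N = 0.5 * (S/UTS)^(1/b) = 0.5 * (886/1953)^(1/-0.071) = 34177.3127 cycles

34177.3127 cycles


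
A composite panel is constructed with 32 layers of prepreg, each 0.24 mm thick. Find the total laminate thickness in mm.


h = n * t_ply = 32 * 0.24 = 7.68 mm

7.68 mm


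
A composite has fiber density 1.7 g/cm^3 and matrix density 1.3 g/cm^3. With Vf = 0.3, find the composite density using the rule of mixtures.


rho_c = rho_f*Vf + rho_m*(1-Vf) = 1.7*0.3 + 1.3*0.7 = 1.42 g/cm^3

1.42 g/cm^3


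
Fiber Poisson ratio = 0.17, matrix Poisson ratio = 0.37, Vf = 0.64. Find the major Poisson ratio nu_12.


nu_12 = nu_f*Vf + nu_m*(1-Vf) = 0.17*0.64 + 0.37*0.36 = 0.242

0.242


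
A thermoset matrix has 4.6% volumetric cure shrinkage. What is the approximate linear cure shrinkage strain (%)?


Linear shrinkage ≈ vol_shrink/3 = 4.6/3 = 1.533%

1.533%


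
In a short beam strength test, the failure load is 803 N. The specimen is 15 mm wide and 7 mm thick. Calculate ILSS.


ILSS = 3F/(4bh) = 3*803/(4*15*7) = 5.74 MPa

5.74 MPa


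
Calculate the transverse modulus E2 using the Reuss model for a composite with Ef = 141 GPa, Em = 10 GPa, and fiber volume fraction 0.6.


1/E2 = Vf/Ef + (1-Vf)/Em = 0.6/141 + 0.4/10
E2 = 22.6 GPa

22.6 GPa


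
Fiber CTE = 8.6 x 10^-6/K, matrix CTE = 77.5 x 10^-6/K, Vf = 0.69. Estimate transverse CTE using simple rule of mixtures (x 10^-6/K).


alpha_2 = alpha_f*Vf + alpha_m*(1-Vf) = 8.6*0.69 + 77.5*0.31 = 30.0 x 10^-6/K

30.0 x 10^-6/K


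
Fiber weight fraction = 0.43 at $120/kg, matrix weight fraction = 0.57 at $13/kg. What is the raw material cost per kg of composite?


Cost = cost_f*Wf + cost_m*Wm = 120*0.43 + 13*0.57 = $59.01/kg

$59.01/kg


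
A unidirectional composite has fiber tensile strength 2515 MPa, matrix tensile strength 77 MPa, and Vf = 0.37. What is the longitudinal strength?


sigma_1 = sigma_f*Vf + sigma_m*(1-Vf) = 2515*0.37 + 77*0.63 = 979.1 MPa

979.1 MPa


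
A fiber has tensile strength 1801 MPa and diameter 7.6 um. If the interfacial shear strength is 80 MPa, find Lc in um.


Lc = sigma_f * d / (2 * tau_i) = 1801 * 7.6 / (2 * 80) = 85.5 um

85.5 um


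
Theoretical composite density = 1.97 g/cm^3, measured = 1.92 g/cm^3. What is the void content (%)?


Void% = (rho_theo - rho_actual)/rho_theo * 100 = (1.97 - 1.92)/1.97 * 100 = 2.54%

2.54%


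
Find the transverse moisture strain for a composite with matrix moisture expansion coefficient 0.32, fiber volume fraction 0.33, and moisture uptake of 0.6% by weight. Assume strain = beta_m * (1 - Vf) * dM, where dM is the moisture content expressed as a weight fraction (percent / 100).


dM = 0.6/100 = 0.006
strain = beta_m * (1-Vf) * dM = 0.32 * 0.67 * 0.006 = 0.0012864

0.0012864


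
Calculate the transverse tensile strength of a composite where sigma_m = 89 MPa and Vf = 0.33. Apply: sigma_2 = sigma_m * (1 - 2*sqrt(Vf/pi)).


factor = 1 - 2*sqrt(0.33/pi) = 0.3518
sigma_2 = 89 * 0.3518 = 31.31 MPa

31.31 MPa


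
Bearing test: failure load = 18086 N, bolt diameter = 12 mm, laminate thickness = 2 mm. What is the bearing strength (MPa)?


sigma_br = F/(d*h) = 18086/(12*2) = 753.6 MPa

753.6 MPa


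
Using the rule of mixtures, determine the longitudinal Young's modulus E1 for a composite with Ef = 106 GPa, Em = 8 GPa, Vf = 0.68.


E1 = Ef*Vf + Em*(1-Vf) = 106*0.68 + 8*0.32 = 74.64 GPa

74.64 GPa


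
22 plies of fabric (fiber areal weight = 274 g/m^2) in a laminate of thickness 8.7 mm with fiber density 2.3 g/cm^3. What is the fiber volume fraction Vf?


Vf = n * FAW / (rho_f * h * 1000) = 22 * 274 / (2.3 * 8.7 * 1000) = 0.3012

0.3012


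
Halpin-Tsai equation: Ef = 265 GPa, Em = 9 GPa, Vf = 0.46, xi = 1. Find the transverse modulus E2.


eta = (Ef/Em - 1)/(Ef/Em + xi) = (29.4444 - 1)/(29.4444 + 1) = 0.9343
E2 = Em*(1+xi*eta*Vf)/(1-eta*Vf) = 22.57 GPa

22.57 GPa


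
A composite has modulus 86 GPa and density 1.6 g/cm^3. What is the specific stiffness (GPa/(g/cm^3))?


Specific stiffness = E/rho = 86/1.6 = 53.8 GPa/(g/cm^3)

53.8 GPa/(g/cm^3)


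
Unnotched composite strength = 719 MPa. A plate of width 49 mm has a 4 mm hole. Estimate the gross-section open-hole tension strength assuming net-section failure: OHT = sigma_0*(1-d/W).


OHT = sigma_0*(1-d/W) = 719*(1-4/49) = 660.3 MPa

660.3 MPa


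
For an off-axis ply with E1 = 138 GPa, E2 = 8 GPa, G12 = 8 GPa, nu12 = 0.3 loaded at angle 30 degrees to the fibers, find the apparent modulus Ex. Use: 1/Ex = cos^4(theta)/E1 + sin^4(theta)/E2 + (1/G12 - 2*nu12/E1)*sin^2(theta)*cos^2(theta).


cos^4(30) = 0.5625, sin^4(30) = 0.0625, sin^2(30)*cos^2(30) = 0.1875
1/G12 - 2*nu12/E1 = 1/8 - 2*0.3/138 = 0.120652 GPa^-1
1/Ex = 0.5625/138 + 0.0625/8 + 0.120652*0.1875 = 0.0345109 GPa^-1
Ex = 28.98 GPa

28.98 GPa


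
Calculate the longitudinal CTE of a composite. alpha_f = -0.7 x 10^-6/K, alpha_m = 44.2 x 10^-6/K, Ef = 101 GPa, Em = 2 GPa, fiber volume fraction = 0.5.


E1 = Ef*Vf + Em*(1-Vf) = 51.5
alpha_1 = (alpha_f*Ef*Vf + alpha_m*Em*(1-Vf))/E1 = 0.17 x 10^-6/K

0.17 x 10^-6/K


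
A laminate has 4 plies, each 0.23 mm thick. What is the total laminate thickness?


h = n * t_ply = 4 * 0.23 = 0.92 mm

0.92 mm


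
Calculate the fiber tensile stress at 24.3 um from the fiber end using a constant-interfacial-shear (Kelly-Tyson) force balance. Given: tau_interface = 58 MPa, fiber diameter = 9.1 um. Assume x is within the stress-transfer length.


Force balance: sigma_f * (pi*d^2/4) = tau * (pi*d) * x  ->  sigma_f = 4 * tau * x / d
sigma_f = 4 * 58 * 24.3 / 9.1 = 619.5 MPa

619.5 MPa


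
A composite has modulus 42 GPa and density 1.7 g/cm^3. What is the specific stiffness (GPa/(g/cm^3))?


Specific stiffness = E/rho = 42/1.7 = 24.7 GPa/(g/cm^3)

24.7 GPa/(g/cm^3)


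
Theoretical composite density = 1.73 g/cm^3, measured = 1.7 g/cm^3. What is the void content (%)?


Void% = (rho_theo - rho_actual)/rho_theo * 100 = (1.73 - 1.7)/1.73 * 100 = 1.73%

1.73%


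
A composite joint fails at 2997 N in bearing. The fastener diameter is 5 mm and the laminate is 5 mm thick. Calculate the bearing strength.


sigma_br = F/(d*h) = 2997/(5*5) = 119.9 MPa

119.9 MPa


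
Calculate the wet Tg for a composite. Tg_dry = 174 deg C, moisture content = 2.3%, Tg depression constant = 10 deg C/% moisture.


Tg_wet = Tg_dry - k*moisture = 174 - 10*2.3 = 151.0 deg C

151.0 deg C


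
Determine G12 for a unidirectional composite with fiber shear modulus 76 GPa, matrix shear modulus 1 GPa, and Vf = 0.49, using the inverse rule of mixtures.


1/G12 = Vf/Gf + (1-Vf)/Gm = 0.49/76 + 0.51/1
G12 = 1.94 GPa

1.94 GPa


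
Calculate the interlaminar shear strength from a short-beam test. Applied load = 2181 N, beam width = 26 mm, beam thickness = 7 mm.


ILSS = 3F/(4bh) = 3*2181/(4*26*7) = 8.99 MPa

8.99 MPa


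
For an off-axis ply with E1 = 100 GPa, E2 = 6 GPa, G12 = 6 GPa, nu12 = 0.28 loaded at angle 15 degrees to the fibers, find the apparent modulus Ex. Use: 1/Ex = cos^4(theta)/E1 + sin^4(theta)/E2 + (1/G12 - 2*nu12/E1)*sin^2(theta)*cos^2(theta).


cos^4(15) = 0.870513, sin^4(15) = 0.004487, sin^2(15)*cos^2(15) = 0.0625
1/G12 - 2*nu12/E1 = 1/6 - 2*0.28/100 = 0.161067 GPa^-1
1/Ex = 0.870513/100 + 0.004487/6 + 0.161067*0.0625 = 0.0195197 GPa^-1
Ex = 51.23 GPa

51.23 GPa


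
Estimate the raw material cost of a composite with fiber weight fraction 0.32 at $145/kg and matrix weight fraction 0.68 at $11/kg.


Cost = cost_f*Wf + cost_m*Wm = 145*0.32 + 11*0.68 = $53.88/kg

$53.88/kg


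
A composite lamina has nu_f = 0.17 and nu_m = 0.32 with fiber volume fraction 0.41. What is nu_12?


nu_12 = nu_f*Vf + nu_m*(1-Vf) = 0.17*0.41 + 0.32*0.59 = 0.2585

0.2585


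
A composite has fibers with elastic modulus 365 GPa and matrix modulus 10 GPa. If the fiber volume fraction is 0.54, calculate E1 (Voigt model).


E1 = Ef*Vf + Em*(1-Vf) = 365*0.54 + 10*0.46 = 201.7 GPa

201.7 GPa


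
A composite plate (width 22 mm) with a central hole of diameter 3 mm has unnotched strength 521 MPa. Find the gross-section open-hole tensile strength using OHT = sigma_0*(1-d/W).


OHT = sigma_0*(1-d/W) = 521*(1-3/22) = 450.0 MPa

450.0 MPa


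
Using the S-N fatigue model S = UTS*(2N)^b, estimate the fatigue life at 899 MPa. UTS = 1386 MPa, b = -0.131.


N = 0.5 * (S/UTS)^(1/b) = 0.5 * (899/1386)^(1/-0.131) = 13.6179 cycles

13.6179 cycles


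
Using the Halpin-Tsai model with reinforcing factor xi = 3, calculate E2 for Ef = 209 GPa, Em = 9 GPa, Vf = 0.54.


eta = (Ef/Em - 1)/(Ef/Em + xi) = (23.2222 - 1)/(23.2222 + 3) = 0.8475
E2 = Em*(1+xi*eta*Vf)/(1-eta*Vf) = 39.38 GPa

39.38 GPa


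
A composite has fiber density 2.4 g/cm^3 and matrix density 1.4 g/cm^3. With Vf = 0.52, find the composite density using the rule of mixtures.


rho_c = rho_f*Vf + rho_m*(1-Vf) = 2.4*0.52 + 1.4*0.48 = 1.92 g/cm^3

1.92 g/cm^3


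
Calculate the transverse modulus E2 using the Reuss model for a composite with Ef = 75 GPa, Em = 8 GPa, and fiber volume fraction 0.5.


1/E2 = Vf/Ef + (1-Vf)/Em = 0.5/75 + 0.5/8
E2 = 14.46 GPa

14.46 GPa


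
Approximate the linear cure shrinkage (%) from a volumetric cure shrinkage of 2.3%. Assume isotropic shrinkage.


Linear shrinkage ≈ vol_shrink/3 = 2.3/3 = 0.767%

0.767%


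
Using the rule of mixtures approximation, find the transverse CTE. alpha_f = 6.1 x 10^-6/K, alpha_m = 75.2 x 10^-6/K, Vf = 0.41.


alpha_2 = alpha_f*Vf + alpha_m*(1-Vf) = 6.1*0.41 + 75.2*0.59 = 46.9 x 10^-6/K

46.9 x 10^-6/K


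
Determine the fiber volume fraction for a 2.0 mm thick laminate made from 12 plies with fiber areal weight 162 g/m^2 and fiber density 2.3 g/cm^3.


Vf = n * FAW / (rho_f * h * 1000) = 12 * 162 / (2.3 * 2.0 * 1000) = 0.4226

0.4226


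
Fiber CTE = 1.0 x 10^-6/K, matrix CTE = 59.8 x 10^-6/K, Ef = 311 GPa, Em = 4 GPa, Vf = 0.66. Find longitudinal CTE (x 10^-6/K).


E1 = Ef*Vf + Em*(1-Vf) = 206.62
alpha_1 = (alpha_f*Ef*Vf + alpha_m*Em*(1-Vf))/E1 = 1.39 x 10^-6/K

1.39 x 10^-6/K


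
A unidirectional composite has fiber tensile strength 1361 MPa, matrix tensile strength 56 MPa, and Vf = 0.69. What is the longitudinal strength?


sigma_1 = sigma_f*Vf + sigma_m*(1-Vf) = 1361*0.69 + 56*0.31 = 956.5 MPa

956.5 MPa


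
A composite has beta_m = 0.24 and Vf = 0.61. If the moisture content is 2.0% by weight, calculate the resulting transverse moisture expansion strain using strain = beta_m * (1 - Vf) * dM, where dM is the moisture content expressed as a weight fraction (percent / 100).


dM = 2.0/100 = 0.02
strain = beta_m * (1-Vf) * dM = 0.24 * 0.39 * 0.02 = 0.001872

0.001872


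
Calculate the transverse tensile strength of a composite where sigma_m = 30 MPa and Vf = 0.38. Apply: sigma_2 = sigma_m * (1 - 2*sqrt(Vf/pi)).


factor = 1 - 2*sqrt(0.38/pi) = 0.3044
sigma_2 = 30 * 0.3044 = 9.13 MPa

9.13 MPa


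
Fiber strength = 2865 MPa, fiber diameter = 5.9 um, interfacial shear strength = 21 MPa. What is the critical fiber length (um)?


Lc = sigma_f * d / (2 * tau_i) = 2865 * 5.9 / (2 * 21) = 402.5 um

402.5 um


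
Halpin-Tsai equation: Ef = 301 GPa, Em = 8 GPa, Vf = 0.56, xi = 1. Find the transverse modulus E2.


eta = (Ef/Em - 1)/(Ef/Em + xi) = (37.625 - 1)/(37.625 + 1) = 0.9482
E2 = Em*(1+xi*eta*Vf)/(1-eta*Vf) = 26.12 GPa

26.12 GPa


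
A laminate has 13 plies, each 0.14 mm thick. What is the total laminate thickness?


h = n * t_ply = 13 * 0.14 = 1.82 mm

1.82 mm


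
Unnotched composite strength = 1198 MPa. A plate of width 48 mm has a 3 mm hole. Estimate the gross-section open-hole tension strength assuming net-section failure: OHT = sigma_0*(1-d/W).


OHT = sigma_0*(1-d/W) = 1198*(1-3/48) = 1123.1 MPa

1123.1 MPa


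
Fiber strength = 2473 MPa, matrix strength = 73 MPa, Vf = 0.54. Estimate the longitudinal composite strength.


sigma_1 = sigma_f*Vf + sigma_m*(1-Vf) = 2473*0.54 + 73*0.46 = 1369.0 MPa

1369.0 MPa


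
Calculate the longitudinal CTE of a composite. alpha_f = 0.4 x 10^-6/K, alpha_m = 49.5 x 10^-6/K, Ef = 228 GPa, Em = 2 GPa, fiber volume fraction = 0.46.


E1 = Ef*Vf + Em*(1-Vf) = 105.96
alpha_1 = (alpha_f*Ef*Vf + alpha_m*Em*(1-Vf))/E1 = 0.9 x 10^-6/K

0.9 x 10^-6/K


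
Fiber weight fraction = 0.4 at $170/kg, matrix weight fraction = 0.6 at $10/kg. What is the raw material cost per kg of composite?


Cost = cost_f*Wf + cost_m*Wm = 170*0.4 + 10*0.6 = $74.0/kg

$74.0/kg


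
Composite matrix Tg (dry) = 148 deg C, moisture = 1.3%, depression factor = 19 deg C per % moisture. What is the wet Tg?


Tg_wet = Tg_dry - k*moisture = 148 - 19*1.3 = 123.3 deg C

123.3 deg C


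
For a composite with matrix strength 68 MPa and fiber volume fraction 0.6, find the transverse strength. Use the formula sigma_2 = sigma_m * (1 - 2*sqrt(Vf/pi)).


factor = 1 - 2*sqrt(0.6/pi) = 0.126
sigma_2 = 68 * 0.126 = 8.57 MPa

8.57 MPa


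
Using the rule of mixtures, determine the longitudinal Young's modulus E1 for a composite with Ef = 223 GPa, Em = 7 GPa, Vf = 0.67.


E1 = Ef*Vf + Em*(1-Vf) = 223*0.67 + 7*0.33 = 151.72 GPa

151.72 GPa


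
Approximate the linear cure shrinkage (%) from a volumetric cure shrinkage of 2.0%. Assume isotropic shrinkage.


Linear shrinkage ≈ vol_shrink/3 = 2.0/3 = 0.667%

0.667%


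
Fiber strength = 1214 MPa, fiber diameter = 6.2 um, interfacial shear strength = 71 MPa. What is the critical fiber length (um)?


Lc = sigma_f * d / (2 * tau_i) = 1214 * 6.2 / (2 * 71) = 53.0 um

53.0 um


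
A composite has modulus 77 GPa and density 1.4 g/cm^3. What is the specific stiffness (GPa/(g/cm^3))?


Specific stiffness = E/rho = 77/1.4 = 55.0 GPa/(g/cm^3)

55.0 GPa/(g/cm^3)


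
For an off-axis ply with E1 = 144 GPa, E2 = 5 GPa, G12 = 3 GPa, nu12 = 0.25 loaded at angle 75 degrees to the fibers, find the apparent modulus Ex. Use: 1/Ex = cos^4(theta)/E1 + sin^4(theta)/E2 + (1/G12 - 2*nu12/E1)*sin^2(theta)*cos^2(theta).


cos^4(75) = 0.004487, sin^4(75) = 0.870513, sin^2(75)*cos^2(75) = 0.0625
1/G12 - 2*nu12/E1 = 1/3 - 2*0.25/144 = 0.329861 GPa^-1
1/Ex = 0.004487/144 + 0.870513/5 + 0.329861*0.0625 = 0.19475 GPa^-1
Ex = 5.13 GPa

5.13 GPa


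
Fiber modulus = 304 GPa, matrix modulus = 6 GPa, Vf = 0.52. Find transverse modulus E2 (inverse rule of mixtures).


1/E2 = Vf/Ef + (1-Vf)/Em = 0.52/304 + 0.48/6
E2 = 12.24 GPa

12.24 GPa


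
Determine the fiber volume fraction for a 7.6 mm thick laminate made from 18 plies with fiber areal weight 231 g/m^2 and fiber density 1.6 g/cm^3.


Vf = n * FAW / (rho_f * h * 1000) = 18 * 231 / (1.6 * 7.6 * 1000) = 0.3419

0.3419


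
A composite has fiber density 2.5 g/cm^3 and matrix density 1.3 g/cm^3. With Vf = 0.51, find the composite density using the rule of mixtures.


rho_c = rho_f*Vf + rho_m*(1-Vf) = 2.5*0.51 + 1.3*0.49 = 1.912 g/cm^3

1.912 g/cm^3


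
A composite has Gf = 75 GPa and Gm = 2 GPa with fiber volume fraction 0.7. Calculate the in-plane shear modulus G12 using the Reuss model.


1/G12 = Vf/Gf + (1-Vf)/Gm = 0.7/75 + 0.3/2
G12 = 6.28 GPa

6.28 GPa


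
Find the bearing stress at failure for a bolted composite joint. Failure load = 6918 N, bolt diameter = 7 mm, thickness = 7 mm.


sigma_br = F/(d*h) = 6918/(7*7) = 141.2 MPa

141.2 MPa


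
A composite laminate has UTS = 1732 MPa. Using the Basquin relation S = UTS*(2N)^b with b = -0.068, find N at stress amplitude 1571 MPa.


N = 0.5 * (S/UTS)^(1/b) = 0.5 * (1571/1732)^(1/-0.068) = 2.0993 cycles

2.0993 cycles


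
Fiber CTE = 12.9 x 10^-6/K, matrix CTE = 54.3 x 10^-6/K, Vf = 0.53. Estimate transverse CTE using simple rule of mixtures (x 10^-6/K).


alpha_2 = alpha_f*Vf + alpha_m*(1-Vf) = 12.9*0.53 + 54.3*0.47 = 32.4 x 10^-6/K

32.4 x 10^-6/K


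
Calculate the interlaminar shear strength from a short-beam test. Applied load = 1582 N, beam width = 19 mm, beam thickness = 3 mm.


ILSS = 3F/(4bh) = 3*1582/(4*19*3) = 20.82 MPa

20.82 MPa


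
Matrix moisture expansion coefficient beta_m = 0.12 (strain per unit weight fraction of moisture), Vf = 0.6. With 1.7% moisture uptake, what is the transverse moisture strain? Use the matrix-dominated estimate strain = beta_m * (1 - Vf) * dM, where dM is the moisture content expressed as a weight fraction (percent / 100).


dM = 1.7/100 = 0.017
strain = beta_m * (1-Vf) * dM = 0.12 * 0.4 * 0.017 = 0.000816

0.000816


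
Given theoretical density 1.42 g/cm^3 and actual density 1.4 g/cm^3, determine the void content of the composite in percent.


Void% = (rho_theo - rho_actual)/rho_theo * 100 = (1.42 - 1.4)/1.42 * 100 = 1.41%

1.41%


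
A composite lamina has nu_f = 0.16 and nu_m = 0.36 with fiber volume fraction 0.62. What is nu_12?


nu_12 = nu_f*Vf + nu_m*(1-Vf) = 0.16*0.62 + 0.36*0.38 = 0.236

0.236


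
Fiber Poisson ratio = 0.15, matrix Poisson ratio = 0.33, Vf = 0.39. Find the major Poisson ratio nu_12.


nu_12 = nu_f*Vf + nu_m*(1-Vf) = 0.15*0.39 + 0.33*0.61 = 0.2598

0.2598


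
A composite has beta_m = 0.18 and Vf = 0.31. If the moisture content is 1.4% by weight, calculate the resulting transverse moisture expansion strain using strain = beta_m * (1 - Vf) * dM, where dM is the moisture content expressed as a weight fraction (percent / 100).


dM = 1.4/100 = 0.014
strain = beta_m * (1-Vf) * dM = 0.18 * 0.69 * 0.014 = 0.0017388

0.0017388


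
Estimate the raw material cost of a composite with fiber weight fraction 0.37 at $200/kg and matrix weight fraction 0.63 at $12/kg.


Cost = cost_f*Wf + cost_m*Wm = 200*0.37 + 12*0.63 = $81.56/kg

$81.56/kg


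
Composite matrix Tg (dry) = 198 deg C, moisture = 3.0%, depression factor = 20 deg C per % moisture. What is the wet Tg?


Tg_wet = Tg_dry - k*moisture = 198 - 20*3.0 = 138.0 deg C

138.0 deg C


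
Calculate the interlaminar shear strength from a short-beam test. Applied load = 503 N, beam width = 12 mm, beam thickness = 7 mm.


ILSS = 3F/(4bh) = 3*503/(4*12*7) = 4.49 MPa

4.49 MPa


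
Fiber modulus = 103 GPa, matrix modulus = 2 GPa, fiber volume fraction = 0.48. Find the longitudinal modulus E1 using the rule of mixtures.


E1 = Ef*Vf + Em*(1-Vf) = 103*0.48 + 2*0.52 = 50.48 GPa

50.48 GPa


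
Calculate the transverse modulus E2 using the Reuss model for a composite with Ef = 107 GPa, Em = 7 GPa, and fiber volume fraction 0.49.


1/E2 = Vf/Ef + (1-Vf)/Em = 0.49/107 + 0.51/7
E2 = 12.91 GPa

12.91 GPa


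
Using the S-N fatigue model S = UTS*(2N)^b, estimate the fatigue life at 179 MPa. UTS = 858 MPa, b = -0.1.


N = 0.5 * (S/UTS)^(1/b) = 0.5 * (179/858)^(1/-0.1) = 3.2012e+06 cycles

3.2012e+06 cycles


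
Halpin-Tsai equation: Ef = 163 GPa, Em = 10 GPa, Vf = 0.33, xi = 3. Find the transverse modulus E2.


eta = (Ef/Em - 1)/(Ef/Em + xi) = (16.3 - 1)/(16.3 + 3) = 0.7927
E2 = Em*(1+xi*eta*Vf)/(1-eta*Vf) = 24.17 GPa

24.17 GPa


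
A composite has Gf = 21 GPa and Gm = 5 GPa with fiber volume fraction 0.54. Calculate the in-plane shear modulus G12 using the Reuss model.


1/G12 = Vf/Gf + (1-Vf)/Gm = 0.54/21 + 0.46/5
G12 = 8.5 GPa

8.5 GPa


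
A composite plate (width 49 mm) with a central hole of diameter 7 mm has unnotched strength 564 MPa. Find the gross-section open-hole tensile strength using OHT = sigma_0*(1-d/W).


OHT = sigma_0*(1-d/W) = 564*(1-7/49) = 483.4 MPa

483.4 MPa


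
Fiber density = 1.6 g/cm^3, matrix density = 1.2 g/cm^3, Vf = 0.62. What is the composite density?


rho_c = rho_f*Vf + rho_m*(1-Vf) = 1.6*0.62 + 1.2*0.38 = 1.448 g/cm^3

1.448 g/cm^3


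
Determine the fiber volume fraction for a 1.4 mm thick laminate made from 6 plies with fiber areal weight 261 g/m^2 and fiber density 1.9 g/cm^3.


Vf = n * FAW / (rho_f * h * 1000) = 6 * 261 / (1.9 * 1.4 * 1000) = 0.5887

0.5887


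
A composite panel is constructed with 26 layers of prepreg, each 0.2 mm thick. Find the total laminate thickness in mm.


h = n * t_ply = 26 * 0.2 = 5.2 mm

5.2 mm


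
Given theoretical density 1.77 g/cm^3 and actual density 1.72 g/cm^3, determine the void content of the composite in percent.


Void% = (rho_theo - rho_actual)/rho_theo * 100 = (1.77 - 1.72)/1.77 * 100 = 2.82%

2.82%


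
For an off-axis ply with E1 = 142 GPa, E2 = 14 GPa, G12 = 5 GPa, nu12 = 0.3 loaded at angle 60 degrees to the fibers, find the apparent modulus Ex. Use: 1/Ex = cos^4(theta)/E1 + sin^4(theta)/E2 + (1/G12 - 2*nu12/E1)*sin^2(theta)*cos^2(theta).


cos^4(60) = 0.0625, sin^4(60) = 0.5625, sin^2(60)*cos^2(60) = 0.1875
1/G12 - 2*nu12/E1 = 1/5 - 2*0.3/142 = 0.195775 GPa^-1
1/Ex = 0.0625/142 + 0.5625/14 + 0.195775*0.1875 = 0.0773265 GPa^-1
Ex = 12.93 GPa

12.93 GPa


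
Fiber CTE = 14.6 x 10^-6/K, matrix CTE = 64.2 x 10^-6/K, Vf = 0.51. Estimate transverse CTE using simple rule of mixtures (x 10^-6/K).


alpha_2 = alpha_f*Vf + alpha_m*(1-Vf) = 14.6*0.51 + 64.2*0.49 = 38.9 x 10^-6/K

38.9 x 10^-6/K


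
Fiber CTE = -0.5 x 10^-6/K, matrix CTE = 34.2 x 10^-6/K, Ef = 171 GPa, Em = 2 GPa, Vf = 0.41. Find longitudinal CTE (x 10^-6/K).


E1 = Ef*Vf + Em*(1-Vf) = 71.29
alpha_1 = (alpha_f*Ef*Vf + alpha_m*Em*(1-Vf))/E1 = 0.07 x 10^-6/K

0.07 x 10^-6/K


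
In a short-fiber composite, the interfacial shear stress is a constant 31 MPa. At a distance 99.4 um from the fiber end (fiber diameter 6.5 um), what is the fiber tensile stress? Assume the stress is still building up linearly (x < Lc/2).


Force balance: sigma_f * (pi*d^2/4) = tau * (pi*d) * x  ->  sigma_f = 4 * tau * x / d
sigma_f = 4 * 31 * 99.4 / 6.5 = 1896.2 MPa

1896.2 MPa


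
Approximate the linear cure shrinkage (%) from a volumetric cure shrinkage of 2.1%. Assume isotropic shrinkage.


Linear shrinkage ≈ vol_shrink/3 = 2.1/3 = 0.7%

0.7%


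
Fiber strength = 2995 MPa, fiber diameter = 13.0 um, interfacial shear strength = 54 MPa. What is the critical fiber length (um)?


Lc = sigma_f * d / (2 * tau_i) = 2995 * 13.0 / (2 * 54) = 360.5 um

360.5 um


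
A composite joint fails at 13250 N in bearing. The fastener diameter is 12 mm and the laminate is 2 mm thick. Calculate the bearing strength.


sigma_br = F/(d*h) = 13250/(12*2) = 552.1 MPa

552.1 MPa


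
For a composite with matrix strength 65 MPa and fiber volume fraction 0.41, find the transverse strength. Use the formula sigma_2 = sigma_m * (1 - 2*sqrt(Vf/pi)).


factor = 1 - 2*sqrt(0.41/pi) = 0.2775
sigma_2 = 65 * 0.2775 = 18.04 MPa

18.04 MPa


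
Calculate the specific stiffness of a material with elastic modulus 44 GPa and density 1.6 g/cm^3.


Specific stiffness = E/rho = 44/1.6 = 27.5 GPa/(g/cm^3)

27.5 GPa/(g/cm^3)


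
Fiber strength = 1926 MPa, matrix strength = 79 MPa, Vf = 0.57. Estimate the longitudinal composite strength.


sigma_1 = sigma_f*Vf + sigma_m*(1-Vf) = 1926*0.57 + 79*0.43 = 1131.8 MPa

1131.8 MPa


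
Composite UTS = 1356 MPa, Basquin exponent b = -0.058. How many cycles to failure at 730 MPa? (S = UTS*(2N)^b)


N = 0.5 * (S/UTS)^(1/b) = 0.5 * (730/1356)^(1/-0.058) = 21667.6539 cycles

21667.6539 cycles


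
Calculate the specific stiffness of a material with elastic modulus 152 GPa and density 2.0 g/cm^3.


Specific stiffness = E/rho = 152/2.0 = 76.0 GPa/(g/cm^3)

76.0 GPa/(g/cm^3)


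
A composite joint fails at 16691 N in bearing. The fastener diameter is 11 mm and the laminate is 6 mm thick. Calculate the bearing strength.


sigma_br = F/(d*h) = 16691/(11*6) = 252.9 MPa

252.9 MPa


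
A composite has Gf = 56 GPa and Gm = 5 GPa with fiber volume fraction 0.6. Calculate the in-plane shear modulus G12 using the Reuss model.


1/G12 = Vf/Gf + (1-Vf)/Gm = 0.6/56 + 0.4/5
G12 = 11.02 GPa

11.02 GPa


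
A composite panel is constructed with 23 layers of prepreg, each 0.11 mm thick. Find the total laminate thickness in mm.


h = n * t_ply = 23 * 0.11 = 2.53 mm

2.53 mm


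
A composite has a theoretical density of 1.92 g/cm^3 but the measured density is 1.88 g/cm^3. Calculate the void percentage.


Void% = (rho_theo - rho_actual)/rho_theo * 100 = (1.92 - 1.88)/1.92 * 100 = 2.08%

2.08%


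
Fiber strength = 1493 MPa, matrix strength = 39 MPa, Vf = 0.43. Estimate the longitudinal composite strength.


sigma_1 = sigma_f*Vf + sigma_m*(1-Vf) = 1493*0.43 + 39*0.57 = 664.2 MPa

664.2 MPa


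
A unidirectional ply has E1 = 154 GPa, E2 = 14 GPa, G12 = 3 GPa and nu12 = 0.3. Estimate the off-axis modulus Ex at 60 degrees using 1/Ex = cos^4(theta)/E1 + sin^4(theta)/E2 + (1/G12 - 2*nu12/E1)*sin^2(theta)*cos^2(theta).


cos^4(60) = 0.0625, sin^4(60) = 0.5625, sin^2(60)*cos^2(60) = 0.1875
1/G12 - 2*nu12/E1 = 1/3 - 2*0.3/154 = 0.329437 GPa^-1
1/Ex = 0.0625/154 + 0.5625/14 + 0.329437*0.1875 = 0.1023539 GPa^-1
Ex = 9.77 GPa

9.77 GPa


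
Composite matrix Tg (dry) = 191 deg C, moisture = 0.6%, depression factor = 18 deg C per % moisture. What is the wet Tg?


Tg_wet = Tg_dry - k*moisture = 191 - 18*0.6 = 180.2 deg C

180.2 deg C


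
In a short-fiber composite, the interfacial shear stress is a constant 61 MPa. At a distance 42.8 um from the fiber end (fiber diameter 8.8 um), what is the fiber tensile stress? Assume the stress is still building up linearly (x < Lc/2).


Force balance: sigma_f * (pi*d^2/4) = tau * (pi*d) * x  ->  sigma_f = 4 * tau * x / d
sigma_f = 4 * 61 * 42.8 / 8.8 = 1186.7 MPa

1186.7 MPa


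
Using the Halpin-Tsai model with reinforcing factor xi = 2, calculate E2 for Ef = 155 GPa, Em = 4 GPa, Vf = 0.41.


eta = (Ef/Em - 1)/(Ef/Em + xi) = (38.75 - 1)/(38.75 + 2) = 0.9264
E2 = Em*(1+xi*eta*Vf)/(1-eta*Vf) = 11.35 GPa

11.35 GPa


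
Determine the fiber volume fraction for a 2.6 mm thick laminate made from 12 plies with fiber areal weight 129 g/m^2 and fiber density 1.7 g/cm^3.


Vf = n * FAW / (rho_f * h * 1000) = 12 * 129 / (1.7 * 2.6 * 1000) = 0.3502

0.3502


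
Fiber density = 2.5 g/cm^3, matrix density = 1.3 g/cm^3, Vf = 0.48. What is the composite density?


rho_c = rho_f*Vf + rho_m*(1-Vf) = 2.5*0.48 + 1.3*0.52 = 1.876 g/cm^3

1.876 g/cm^3


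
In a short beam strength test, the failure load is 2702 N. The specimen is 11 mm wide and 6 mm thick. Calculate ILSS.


ILSS = 3F/(4bh) = 3*2702/(4*11*6) = 30.7 MPa

30.7 MPa


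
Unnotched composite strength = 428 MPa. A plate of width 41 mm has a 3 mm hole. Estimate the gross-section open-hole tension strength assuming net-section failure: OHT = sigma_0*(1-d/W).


OHT = sigma_0*(1-d/W) = 428*(1-3/41) = 396.7 MPa

396.7 MPa


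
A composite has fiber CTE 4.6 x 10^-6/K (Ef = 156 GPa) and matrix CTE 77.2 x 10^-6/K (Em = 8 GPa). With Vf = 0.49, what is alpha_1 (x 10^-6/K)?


E1 = Ef*Vf + Em*(1-Vf) = 80.52
alpha_1 = (alpha_f*Ef*Vf + alpha_m*Em*(1-Vf))/E1 = 8.28 x 10^-6/K

8.28 x 10^-6/K


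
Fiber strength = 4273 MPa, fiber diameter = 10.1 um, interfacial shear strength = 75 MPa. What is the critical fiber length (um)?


Lc = sigma_f * d / (2 * tau_i) = 4273 * 10.1 / (2 * 75) = 287.7 um

287.7 um


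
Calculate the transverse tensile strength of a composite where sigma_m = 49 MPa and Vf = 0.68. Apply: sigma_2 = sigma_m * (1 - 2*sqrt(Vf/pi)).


factor = 1 - 2*sqrt(0.68/pi) = 0.0695
sigma_2 = 49 * 0.0695 = 3.41 MPa

3.41 MPa


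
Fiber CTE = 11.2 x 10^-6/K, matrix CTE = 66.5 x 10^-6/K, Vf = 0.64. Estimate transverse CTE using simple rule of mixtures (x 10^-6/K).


alpha_2 = alpha_f*Vf + alpha_m*(1-Vf) = 11.2*0.64 + 66.5*0.36 = 31.1 x 10^-6/K

31.1 x 10^-6/K


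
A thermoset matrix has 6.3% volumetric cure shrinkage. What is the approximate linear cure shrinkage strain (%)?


Linear shrinkage ≈ vol_shrink/3 = 6.3/3 = 2.1%

2.1%


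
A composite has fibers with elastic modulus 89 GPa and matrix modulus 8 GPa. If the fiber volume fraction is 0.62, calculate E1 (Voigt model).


E1 = Ef*Vf + Em*(1-Vf) = 89*0.62 + 8*0.38 = 58.22 GPa

58.22 GPa


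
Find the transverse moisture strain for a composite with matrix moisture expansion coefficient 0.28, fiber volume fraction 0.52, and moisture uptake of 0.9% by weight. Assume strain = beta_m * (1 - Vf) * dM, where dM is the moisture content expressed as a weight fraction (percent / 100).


dM = 0.9/100 = 0.009
strain = beta_m * (1-Vf) * dM = 0.28 * 0.48 * 0.009 = 0.0012096

0.0012096


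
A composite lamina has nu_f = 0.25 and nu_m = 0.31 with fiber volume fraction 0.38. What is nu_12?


nu_12 = nu_f*Vf + nu_m*(1-Vf) = 0.25*0.38 + 0.31*0.62 = 0.2872

0.2872


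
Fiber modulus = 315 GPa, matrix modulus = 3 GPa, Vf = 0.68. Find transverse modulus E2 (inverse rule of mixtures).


1/E2 = Vf/Ef + (1-Vf)/Em = 0.68/315 + 0.32/3
E2 = 9.19 GPa

9.19 GPa


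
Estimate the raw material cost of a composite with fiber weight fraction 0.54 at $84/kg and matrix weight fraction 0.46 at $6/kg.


Cost = cost_f*Wf + cost_m*Wm = 84*0.54 + 6*0.46 = $48.12/kg

$48.12/kg


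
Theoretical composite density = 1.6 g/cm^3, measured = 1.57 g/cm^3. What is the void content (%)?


Void% = (rho_theo - rho_actual)/rho_theo * 100 = (1.6 - 1.57)/1.6 * 100 = 1.88%

1.88%


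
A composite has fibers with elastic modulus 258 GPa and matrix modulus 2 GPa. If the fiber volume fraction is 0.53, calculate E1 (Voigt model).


E1 = Ef*Vf + Em*(1-Vf) = 258*0.53 + 2*0.47 = 137.68 GPa

137.68 GPa


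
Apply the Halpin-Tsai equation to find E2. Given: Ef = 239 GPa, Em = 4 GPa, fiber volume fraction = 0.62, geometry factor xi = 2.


eta = (Ef/Em - 1)/(Ef/Em + xi) = (59.75 - 1)/(59.75 + 2) = 0.9514
E2 = Em*(1+xi*eta*Vf)/(1-eta*Vf) = 21.26 GPa

21.26 GPa


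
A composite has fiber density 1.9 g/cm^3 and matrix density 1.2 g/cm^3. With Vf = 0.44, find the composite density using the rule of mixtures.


rho_c = rho_f*Vf + rho_m*(1-Vf) = 1.9*0.44 + 1.2*0.56 = 1.508 g/cm^3

1.508 g/cm^3


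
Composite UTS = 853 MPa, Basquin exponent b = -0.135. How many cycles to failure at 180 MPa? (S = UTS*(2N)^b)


N = 0.5 * (S/UTS)^(1/b) = 0.5 * (180/853)^(1/-0.135) = 50580.2892 cycles

50580.2892 cycles


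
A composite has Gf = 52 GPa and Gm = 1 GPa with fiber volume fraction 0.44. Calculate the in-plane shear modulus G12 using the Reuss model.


1/G12 = Vf/Gf + (1-Vf)/Gm = 0.44/52 + 0.56/1
G12 = 1.76 GPa

1.76 GPa


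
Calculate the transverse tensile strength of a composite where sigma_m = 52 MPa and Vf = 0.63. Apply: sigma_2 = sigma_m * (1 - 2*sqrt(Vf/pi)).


factor = 1 - 2*sqrt(0.63/pi) = 0.1044
sigma_2 = 52 * 0.1044 = 5.43 MPa

5.43 MPa


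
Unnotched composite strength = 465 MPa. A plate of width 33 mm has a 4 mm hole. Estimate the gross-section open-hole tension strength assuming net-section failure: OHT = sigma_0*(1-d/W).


OHT = sigma_0*(1-d/W) = 465*(1-4/33) = 408.6 MPa

408.6 MPa


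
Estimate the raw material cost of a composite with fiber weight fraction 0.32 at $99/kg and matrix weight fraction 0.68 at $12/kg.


Cost = cost_f*Wf + cost_m*Wm = 99*0.32 + 12*0.68 = $39.84/kg

$39.84/kg


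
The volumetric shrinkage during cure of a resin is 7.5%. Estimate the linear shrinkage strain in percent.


Linear shrinkage ≈ vol_shrink/3 = 7.5/3 = 2.5%

2.5%


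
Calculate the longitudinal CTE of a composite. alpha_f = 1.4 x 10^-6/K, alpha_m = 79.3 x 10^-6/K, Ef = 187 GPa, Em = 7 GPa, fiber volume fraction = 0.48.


E1 = Ef*Vf + Em*(1-Vf) = 93.4
alpha_1 = (alpha_f*Ef*Vf + alpha_m*Em*(1-Vf))/E1 = 4.44 x 10^-6/K

4.44 x 10^-6/K
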